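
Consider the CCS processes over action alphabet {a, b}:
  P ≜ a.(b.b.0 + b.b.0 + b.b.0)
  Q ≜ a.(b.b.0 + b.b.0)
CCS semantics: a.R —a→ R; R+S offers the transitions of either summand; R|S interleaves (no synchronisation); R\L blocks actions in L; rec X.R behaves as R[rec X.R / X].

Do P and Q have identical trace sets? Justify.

traces(P) = traces(Q)

P's transition system — 4 states:
  s0 = a.(b.b.0 + b.b.0 + b.b.0) :: -a-> s1
  s1 = b.b.0 + b.b.0 + b.b.0 :: -b-> s2
  s2 = b.0 :: -b-> s3
  s3 = 0 :: ·
Q's transition system — 4 states:
  t0 = a.(b.b.0 + b.b.0) :: -a-> t1
  t1 = b.b.0 + b.b.0 :: -b-> t2
  t2 = b.0 :: -b-> t3
  t3 = 0 :: ·
Bisimilarity quotient blocks:
  B0 = {s0, t0}
  B1 = {s1, t1}
  B2 = {s2, t2}
  B3 = {s3, t3}
s0 ∈ B0, t0 ∈ B0 → same block
Bisimilar ⇒ trace-equivalent.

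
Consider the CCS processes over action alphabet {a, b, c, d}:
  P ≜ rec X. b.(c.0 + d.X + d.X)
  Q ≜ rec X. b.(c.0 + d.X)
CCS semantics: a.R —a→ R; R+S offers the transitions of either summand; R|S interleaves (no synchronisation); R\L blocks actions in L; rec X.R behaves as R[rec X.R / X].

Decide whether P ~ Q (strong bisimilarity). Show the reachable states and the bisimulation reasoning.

bisimilar

LTS(P): 3 reachable states
  p0 = rec X. b.(c.0 + d.X + d.X) :: =b=> p1
  p1 = c.0 + d.(rec X. b.(c.0 + d.X + d.X)) + d.(rec X. b.(c.0 + d.X + d.X)) :: =c=> p2, =d=> p0
  p2 = 0 :: ·
LTS(Q): 3 reachable states
  q0 = rec X. b.(c.0 + d.X) :: =b=> q1
  q1 = c.0 + d.(rec X. b.(c.0 + d.X)) :: =c=> q2, =d=> q0
  q2 = 0 :: ·
Partition-refinement fixed point:
  B0 = {p0, q0}
  B1 = {p1, q1}
  B2 = {p2, q2}
p0 ∈ B0, q0 ∈ B0 → same block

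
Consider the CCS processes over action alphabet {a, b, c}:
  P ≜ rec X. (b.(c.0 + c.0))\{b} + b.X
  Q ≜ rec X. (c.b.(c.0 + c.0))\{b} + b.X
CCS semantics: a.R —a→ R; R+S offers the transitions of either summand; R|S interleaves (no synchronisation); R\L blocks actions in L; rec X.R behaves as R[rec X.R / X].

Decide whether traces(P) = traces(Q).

LTS(P): 1 reachable states
  s0 = rec X. (b.(c.0 + c.0))\{b} + b.X ⊢ —b→ s0
LTS(Q): 2 reachable states
  t0 = rec X. (c.b.(c.0 + c.0))\{b} + b.X ⊢ —b→ t0, —c→ t1
  t1 = (b.(c.0 + c.0))\{b} ⊢ stopped
Trace ⟨c⟩ through Q, begin at {t0}:
  [1] c ⇒ {t1}
  Q completes σ.
Trace ⟨c⟩ through P, begin at {s0}:
  [1] c ⇒ ∅  — P cannot continue

NO — witness ⟨c⟩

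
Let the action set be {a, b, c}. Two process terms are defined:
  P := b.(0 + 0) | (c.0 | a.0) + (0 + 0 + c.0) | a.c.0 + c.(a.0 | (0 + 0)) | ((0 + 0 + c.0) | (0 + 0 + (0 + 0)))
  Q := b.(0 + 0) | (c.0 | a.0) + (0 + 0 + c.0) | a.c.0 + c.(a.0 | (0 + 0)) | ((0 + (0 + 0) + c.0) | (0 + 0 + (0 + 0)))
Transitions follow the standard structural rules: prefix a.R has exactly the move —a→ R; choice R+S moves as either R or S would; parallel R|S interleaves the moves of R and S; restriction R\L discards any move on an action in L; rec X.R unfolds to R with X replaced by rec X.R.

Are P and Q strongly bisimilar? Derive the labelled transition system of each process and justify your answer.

P ~ Q

Reachable graph of P (18 states):
  p0 = b.(0 + 0) | (c.0 | a.0) + (0 + 0 + c.0) | a.c.0 + c.(a.0 | (0 + 0)) | ((0 + 0 + c.0) | (0 + 0 + (0 + 0))) | --a--▸ p1, --a--▸ p2, --b--▸ p3, --c--▸ p4, --c--▸ p5, --c--▸ p6, --c--▸ p7
  p1 = (0 + 0 + c.0) | c.0 | --c--▸ p8, --c--▸ p9
  p2 = b.(0 + 0) | (c.0 | 0) | --b--▸ p10, --c--▸ p11
  p3 = (0 + 0) | (c.0 | a.0) | --a--▸ p10, --c--▸ p12
  p4 = 0 | a.c.0 | --a--▸ p9
  p5 = a.0 | (0 + 0) | ((0 + 0 + c.0) | (0 + 0 + (0 + 0))) | --a--▸ p13, --c--▸ p14
  p6 = b.(0 + 0) | (0 | a.0) | --a--▸ p11, --b--▸ p12
  p7 = c.(a.0 | (0 + 0)) | (0 | (0 + 0 + (0 + 0))) | --c--▸ p14
  p8 = (0 + 0 + c.0) | 0 | --c--▸ p15
  p9 = 0 | c.0 | --c--▸ p15
  p10 = (0 + 0) | (c.0 | 0) | --c--▸ p16
  p11 = b.(0 + 0) | (0 | 0) | --b--▸ p16
  p12 = (0 + 0) | (0 | a.0) | --a--▸ p16
  p13 = 0 | (0 + 0) | ((0 + 0 + c.0) | (0 + 0 + (0 + 0))) | --c--▸ p17
  p14 = a.0 | (0 + 0) | (0 | (0 + 0 + (0 + 0))) | --a--▸ p17
  p15 = 0 | 0 | ∅
  p16 = (0 + 0) | (0 | 0) | ∅
  p17 = 0 | (0 + 0) | (0 | (0 + 0 + (0 + 0))) | ∅
Reachable graph of Q (18 states):
  q0 = b.(0 + 0) | (c.0 | a.0) + (0 + 0 + c.0) | a.c.0 + c.(a.0 | (0 + 0)) | ((0 + (0 + 0) + c.0) | (0 + 0 + (0 + 0))) | --a--▸ q1, --a--▸ q2, --b--▸ q3, --c--▸ q4, --c--▸ q5, --c--▸ q6, --c--▸ q7
  q1 = (0 + 0 + c.0) | c.0 | --c--▸ q8, --c--▸ q9
  q2 = b.(0 + 0) | (c.0 | 0) | --b--▸ q10, --c--▸ q11
  q3 = (0 + 0) | (c.0 | a.0) | --a--▸ q10, --c--▸ q12
  q4 = 0 | a.c.0 | --a--▸ q9
  q5 = a.0 | (0 + 0) | ((0 + (0 + 0) + c.0) | (0 + 0 + (0 + 0))) | --a--▸ q13, --c--▸ q14
  q6 = b.(0 + 0) | (0 | a.0) | --a--▸ q11, --b--▸ q12
  q7 = c.(a.0 | (0 + 0)) | (0 | (0 + 0 + (0 + 0))) | --c--▸ q14
  q8 = (0 + 0 + c.0) | 0 | --c--▸ q15
  q9 = 0 | c.0 | --c--▸ q15
  q10 = (0 + 0) | (c.0 | 0) | --c--▸ q16
  q11 = b.(0 + 0) | (0 | 0) | --b--▸ q16
  q12 = (0 + 0) | (0 | a.0) | --a--▸ q16
  q13 = 0 | (0 + 0) | ((0 + (0 + 0) + c.0) | (0 + 0 + (0 + 0))) | --c--▸ q17
  q14 = a.0 | (0 + 0) | (0 | (0 + 0 + (0 + 0))) | --a--▸ q17
  q15 = 0 | 0 | ∅
  q16 = (0 + 0) | (0 | 0) | ∅
  q17 = 0 | (0 + 0) | (0 | (0 + 0 + (0 + 0))) | ∅
Coarsest stable partition (strong bisimilarity classes):
  B0 = {p0, q0}
  B1 = {p6, q6}
  B2 = {p11, q11}
  B3 = {p15, p16, p17, q15, q16, q17}
  B4 = {p12, p14, q12, q14}
  B5 = {p4, q4}
  B6 = {p10, p13, p8, p9, q10, q13, q8, q9}
  B7 = {p2, q2}
  B8 = {p3, p5, q3, q5}
  B9 = {p7, q7}
  B10 = {p1, q1}
p0 ∈ B0, q0 ∈ B0 → same block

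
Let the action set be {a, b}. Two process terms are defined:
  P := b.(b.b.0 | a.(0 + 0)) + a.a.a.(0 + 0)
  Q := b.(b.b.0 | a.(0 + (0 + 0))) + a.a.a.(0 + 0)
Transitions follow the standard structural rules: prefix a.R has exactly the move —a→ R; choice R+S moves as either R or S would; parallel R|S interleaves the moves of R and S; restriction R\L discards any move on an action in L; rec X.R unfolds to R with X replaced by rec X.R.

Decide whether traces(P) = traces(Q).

traces(P) = traces(Q)

Reachable graph of P (10 states):
  u0 = b.(b.b.0 | a.(0 + 0)) + a.a.a.(0 + 0) :: =a=> u1, =b=> u2
  u1 = a.a.(0 + 0) :: =a=> u3
  u2 = b.b.0 | a.(0 + 0) :: =a=> u4, =b=> u5
  u3 = a.(0 + 0) :: =a=> u6
  u4 = b.b.0 | (0 + 0) :: =b=> u7
  u5 = b.0 | a.(0 + 0) :: =a=> u7, =b=> u8
  u6 = 0 + 0 :: ∅
  u7 = b.0 | (0 + 0) :: =b=> u9
  u8 = 0 | a.(0 + 0) :: =a=> u9
  u9 = 0 | (0 + 0) :: ∅
Reachable graph of Q (10 states):
  v0 = b.(b.b.0 | a.(0 + (0 + 0))) + a.a.a.(0 + 0) :: =a=> v1, =b=> v2
  v1 = a.a.(0 + 0) :: =a=> v3
  v2 = b.b.0 | a.(0 + (0 + 0)) :: =a=> v4, =b=> v5
  v3 = a.(0 + 0) :: =a=> v6
  v4 = b.b.0 | (0 + (0 + 0)) :: =b=> v7
  v5 = b.0 | a.(0 + (0 + 0)) :: =a=> v7, =b=> v8
  v6 = 0 + 0 :: ∅
  v7 = b.0 | (0 + (0 + 0)) :: =b=> v9
  v8 = 0 | a.(0 + (0 + 0)) :: =a=> v9
  v9 = 0 | (0 + (0 + 0)) :: ∅
Partition-refinement fixed point:
  B0 = {u0, v0}
  B1 = {u1, v1}
  B2 = {u3, u8, v3, v8}
  B3 = {u6, u9, v6, v9}
  B4 = {u2, v2}
  B5 = {u5, v5}
  B6 = {u7, v7}
  B7 = {u4, v4}
u0 ∈ B0, v0 ∈ B0 → same block
Bisimilar ⇒ trace-equivalent.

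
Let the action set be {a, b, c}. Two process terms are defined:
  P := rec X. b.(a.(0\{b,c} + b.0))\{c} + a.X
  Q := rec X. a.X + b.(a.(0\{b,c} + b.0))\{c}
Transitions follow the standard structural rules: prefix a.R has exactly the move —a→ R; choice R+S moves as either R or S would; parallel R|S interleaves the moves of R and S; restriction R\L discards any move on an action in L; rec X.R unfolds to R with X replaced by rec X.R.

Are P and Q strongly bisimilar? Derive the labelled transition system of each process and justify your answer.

Reachable graph of P (4 states):
  s0 = rec X. b.(a.(0\{b,c} + b.0))\{c} + a.X :: —a→ s0, —b→ s1
  s1 = (a.(0\{b,c} + b.0))\{c} :: —a→ s2
  s2 = (0\{b,c} + b.0)\{c} :: —b→ s3
  s3 = 0\{c} :: stopped
Reachable graph of Q (4 states):
  t0 = rec X. a.X + b.(a.(0\{b,c} + b.0))\{c} :: —a→ t0, —b→ t1
  t1 = (a.(0\{b,c} + b.0))\{c} :: —a→ t2
  t2 = (0\{b,c} + b.0)\{c} :: —b→ t3
  t3 = 0\{c} :: stopped
Coarsest stable partition (strong bisimilarity classes):
  B0 = {s0, t0}
  B1 = {s1, t1}
  B2 = {s2, t2}
  B3 = {s3, t3}
s0 ∈ B0, t0 ∈ B0 → same block

P ~ Q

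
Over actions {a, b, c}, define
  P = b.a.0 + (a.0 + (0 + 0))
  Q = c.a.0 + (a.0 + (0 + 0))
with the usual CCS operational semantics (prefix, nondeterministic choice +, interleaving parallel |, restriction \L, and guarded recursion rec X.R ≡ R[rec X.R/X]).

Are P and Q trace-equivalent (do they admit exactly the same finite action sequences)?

NO — witness ⟨b⟩

Reachable graph of P (3 states):
  s0 = b.a.0 + (a.0 + (0 + 0)) :: —a→ s1, —b→ s2
  s1 = 0 :: (no moves)
  s2 = a.0 :: —a→ s1
Reachable graph of Q (3 states):
  t0 = c.a.0 + (a.0 + (0 + 0)) :: —a→ t1, —c→ t2
  t1 = 0 :: (no moves)
  t2 = a.0 :: —a→ t1
Trace ⟨b⟩ through P, begin at {s0}:
  [1] b ⇒ {s2}
  ✓ P
Trace ⟨b⟩ through Q, begin at {t0}:
  [1] b ⇒ no successor for Q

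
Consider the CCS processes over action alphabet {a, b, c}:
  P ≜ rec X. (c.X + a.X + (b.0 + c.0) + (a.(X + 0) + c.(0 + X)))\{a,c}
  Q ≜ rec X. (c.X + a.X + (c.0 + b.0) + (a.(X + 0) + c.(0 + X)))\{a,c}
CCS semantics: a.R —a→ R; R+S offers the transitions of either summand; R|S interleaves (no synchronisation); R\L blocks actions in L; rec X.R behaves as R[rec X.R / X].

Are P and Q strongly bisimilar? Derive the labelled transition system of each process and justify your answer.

YES

Reachable graph of P (2 states):
  p0 = rec X. (c.X + a.X + (b.0 + c.0) + (a.(X + 0) + c.(0 + X)))\{a,c} :: —b→ p1
  p1 = 0\{a,c} :: stopped
Reachable graph of Q (2 states):
  q0 = rec X. (c.X + a.X + (c.0 + b.0) + (a.(X + 0) + c.(0 + X)))\{a,c} :: —b→ q1
  q1 = 0\{a,c} :: stopped
Partition-refinement fixed point:
  B0 = {p0, q0}
  B1 = {p1, q1}
p0 ∈ B0, q0 ∈ B0 → same block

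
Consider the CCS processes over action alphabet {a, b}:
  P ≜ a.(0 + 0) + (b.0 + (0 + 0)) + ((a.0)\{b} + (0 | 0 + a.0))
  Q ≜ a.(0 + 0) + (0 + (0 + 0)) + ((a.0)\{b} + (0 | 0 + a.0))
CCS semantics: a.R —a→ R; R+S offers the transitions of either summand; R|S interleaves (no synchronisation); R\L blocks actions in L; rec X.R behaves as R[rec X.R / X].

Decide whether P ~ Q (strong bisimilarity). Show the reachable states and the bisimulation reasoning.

P ≁ Q

P's transition system — 4 states:
  u0 = a.(0 + 0) + (b.0 + (0 + 0)) + ((a.0)\{b} + (0 | 0 + a.0)) has moves --a--▸ u1, --a--▸ u2, --a--▸ u3, --b--▸ u1
  u1 = 0 has moves ∅
  u2 = 0 + 0 has moves ∅
  u3 = 0\{b} has moves ∅
Q's transition system — 4 states:
  v0 = a.(0 + 0) + (0 + (0 + 0)) + ((a.0)\{b} + (0 | 0 + a.0)) has moves --a--▸ v1, --a--▸ v2, --a--▸ v3
  v1 = 0 has moves ∅
  v2 = 0 + 0 has moves ∅
  v3 = 0\{b} has moves ∅
Partition-refinement fixed point:
  B0 = {u0}
  B1 = {u1, u2, u3, v1, v2, v3}
  B2 = {v0}
u0 ∈ B0, v0 ∈ B2 → different blocks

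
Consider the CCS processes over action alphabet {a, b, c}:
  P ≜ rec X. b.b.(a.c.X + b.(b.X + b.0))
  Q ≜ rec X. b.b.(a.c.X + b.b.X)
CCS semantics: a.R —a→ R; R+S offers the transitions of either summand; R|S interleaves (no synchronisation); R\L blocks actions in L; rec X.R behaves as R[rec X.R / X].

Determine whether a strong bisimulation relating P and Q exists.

P's transition system — 6 states:
  u0 = rec X. b.b.(a.c.X + b.(b.X + b.0)) | =b=> u1
  u1 = b.(a.c.(rec X. b.b.(a.c.X + b.(b.X + b.0))) + b.(b.(rec X. b.b.(a.c.X + b.(b.X + b.0))) + b.0)) | =b=> u2
  u2 = a.c.(rec X. b.b.(a.c.X + b.(b.X + b.0))) + b.(b.(rec X. b.b.(a.c.X + b.(b.X + b.0))) + b.0) | =a=> u3, =b=> u4
  u3 = c.(rec X. b.b.(a.c.X + b.(b.X + b.0))) | =c=> u0
  u4 = b.(rec X. b.b.(a.c.X + b.(b.X + b.0))) + b.0 | =b=> u0, =b=> u5
  u5 = 0 | ·
Q's transition system — 5 states:
  v0 = rec X. b.b.(a.c.X + b.b.X) | =b=> v1
  v1 = b.(a.c.(rec X. b.b.(a.c.X + b.b.X)) + b.b.(rec X. b.b.(a.c.X + b.b.X))) | =b=> v2
  v2 = a.c.(rec X. b.b.(a.c.X + b.b.X)) + b.b.(rec X. b.b.(a.c.X + b.b.X)) | =a=> v3, =b=> v4
  v3 = c.(rec X. b.b.(a.c.X + b.b.X)) | =c=> v0
  v4 = b.(rec X. b.b.(a.c.X + b.b.X)) | =b=> v0
Partition-refinement fixed point:
  B0 = {u0}
  B1 = {u1}
  B2 = {u2}
  B3 = {u4}
  B4 = {u5}
  B5 = {u3}
  B6 = {v0}
  B7 = {v1}
  B8 = {v2}
  B9 = {v4}
  B10 = {v3}
u0 ∈ B0, v0 ∈ B6 → different blocks

NO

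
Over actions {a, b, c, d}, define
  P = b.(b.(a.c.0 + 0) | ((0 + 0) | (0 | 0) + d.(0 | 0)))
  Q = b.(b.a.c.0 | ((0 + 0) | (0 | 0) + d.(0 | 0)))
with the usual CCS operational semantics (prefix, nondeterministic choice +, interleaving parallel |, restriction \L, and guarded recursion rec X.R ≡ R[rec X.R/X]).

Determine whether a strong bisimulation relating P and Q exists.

Reachable graph of P (9 states):
  s0 = b.(b.(a.c.0 + 0) | ((0 + 0) | (0 | 0) + d.(0 | 0))) has moves —b→ s1
  s1 = b.(a.c.0 + 0) | ((0 + 0) | (0 | 0) + d.(0 | 0)) has moves —b→ s2, —d→ s3
  s2 = (a.c.0 + 0) | ((0 + 0) | (0 | 0) + d.(0 | 0)) has moves —a→ s4, —d→ s5
  s3 = b.(a.c.0 + 0) | (0 | 0) has moves —b→ s5
  s4 = c.0 | ((0 + 0) | (0 | 0) + d.(0 | 0)) has moves —c→ s6, —d→ s7
  s5 = (a.c.0 + 0) | (0 | 0) has moves —a→ s7
  s6 = 0 | ((0 + 0) | (0 | 0) + d.(0 | 0)) has moves —d→ s8
  s7 = c.0 | (0 | 0) has moves —c→ s8
  s8 = 0 | (0 | 0) has moves (no moves)
Reachable graph of Q (9 states):
  t0 = b.(b.a.c.0 | ((0 + 0) | (0 | 0) + d.(0 | 0))) has moves —b→ t1
  t1 = b.a.c.0 | ((0 + 0) | (0 | 0) + d.(0 | 0)) has moves —b→ t2, —d→ t3
  t2 = a.c.0 | ((0 + 0) | (0 | 0) + d.(0 | 0)) has moves —a→ t4, —d→ t5
  t3 = b.a.c.0 | (0 | 0) has moves —b→ t5
  t4 = c.0 | ((0 + 0) | (0 | 0) + d.(0 | 0)) has moves —c→ t6, —d→ t7
  t5 = a.c.0 | (0 | 0) has moves —a→ t7
  t6 = 0 | ((0 + 0) | (0 | 0) + d.(0 | 0)) has moves —d→ t8
  t7 = c.0 | (0 | 0) has moves —c→ t8
  t8 = 0 | (0 | 0) has moves (no moves)
Bisimilarity quotient blocks:
  B0 = {s0, t0}
  B1 = {s1, t1}
  B2 = {s3, t3}
  B3 = {s5, t5}
  B4 = {s7, t7}
  B5 = {s8, t8}
  B6 = {s2, t2}
  B7 = {s4, t4}
  B8 = {s6, t6}
s0 ∈ B0, t0 ∈ B0 → same block

bisimilar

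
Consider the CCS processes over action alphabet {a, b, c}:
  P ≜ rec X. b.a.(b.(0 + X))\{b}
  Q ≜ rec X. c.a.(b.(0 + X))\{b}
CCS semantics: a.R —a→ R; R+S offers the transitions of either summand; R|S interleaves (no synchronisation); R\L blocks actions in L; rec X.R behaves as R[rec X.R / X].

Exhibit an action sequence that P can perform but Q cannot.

Reachable graph of P (3 states):
  m0 = rec X. b.a.(b.(0 + X))\{b} ⊢ =b=> m1
  m1 = a.(b.(0 + (rec X. b.a.(b.(0 + X))\{b})))\{b} ⊢ =a=> m2
  m2 = (b.(0 + (rec X. b.a.(b.(0 + X))\{b})))\{b} ⊢ ∅
Reachable graph of Q (3 states):
  n0 = rec X. c.a.(b.(0 + X))\{b} ⊢ =c=> n1
  n1 = a.(b.(0 + (rec X. c.a.(b.(0 + X))\{b})))\{b} ⊢ =a=> n2
  n2 = (b.(0 + (rec X. c.a.(b.(0 + X))\{b})))\{b} ⊢ ∅
Run σ = ⟨b⟩ on P: start {m0}
  [1] b ⇒ {m1}
  — P admits the full trace.
Run σ = ⟨b⟩ on Q: start {n0}
  [1] b ⇒ ∅  — Q cannot continue

b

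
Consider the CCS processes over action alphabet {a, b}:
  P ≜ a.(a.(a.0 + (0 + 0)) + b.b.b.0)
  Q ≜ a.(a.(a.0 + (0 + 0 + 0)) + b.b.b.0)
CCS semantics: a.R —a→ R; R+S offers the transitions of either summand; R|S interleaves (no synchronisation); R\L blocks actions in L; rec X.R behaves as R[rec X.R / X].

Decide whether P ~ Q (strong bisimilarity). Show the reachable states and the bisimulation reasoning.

Reachable graph of P (6 states):
  s0 = a.(a.(a.0 + (0 + 0)) + b.b.b.0) :: ··a··> s1
  s1 = a.(a.0 + (0 + 0)) + b.b.b.0 :: ··a··> s2, ··b··> s3
  s2 = a.0 + (0 + 0) :: ··a··> s4
  s3 = b.b.0 :: ··b··> s5
  s4 = 0 :: stopped
  s5 = b.0 :: ··b··> s4
Reachable graph of Q (6 states):
  t0 = a.(a.(a.0 + (0 + 0 + 0)) + b.b.b.0) :: ··a··> t1
  t1 = a.(a.0 + (0 + 0 + 0)) + b.b.b.0 :: ··a··> t2, ··b··> t3
  t2 = a.0 + (0 + 0 + 0) :: ··a··> t4
  t3 = b.b.0 :: ··b··> t5
  t4 = 0 :: stopped
  t5 = b.0 :: ··b··> t4
Partition-refinement fixed point:
  B0 = {s0, t0}
  B1 = {s1, t1}
  B2 = {s3, t3}
  B3 = {s5, t5}
  B4 = {s4, t4}
  B5 = {s2, t2}
s0 ∈ B0, t0 ∈ B0 → same block

YES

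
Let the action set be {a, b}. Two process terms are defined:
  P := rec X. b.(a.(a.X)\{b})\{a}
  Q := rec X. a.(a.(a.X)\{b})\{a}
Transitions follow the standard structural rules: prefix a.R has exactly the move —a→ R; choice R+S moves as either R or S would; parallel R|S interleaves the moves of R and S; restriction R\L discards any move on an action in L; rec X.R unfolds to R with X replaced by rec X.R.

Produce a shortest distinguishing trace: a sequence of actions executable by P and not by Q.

P's transition system — 2 states:
  m0 = rec X. b.(a.(a.X)\{b})\{a} → =b=> m1
  m1 = (a.(a.(rec X. b.(a.(a.X)\{b})\{a}))\{b})\{a} → stopped
Q's transition system — 2 states:
  n0 = rec X. a.(a.(a.X)\{b})\{a} → =a=> n1
  n1 = (a.(a.(rec X. a.(a.(a.X)\{b})\{a}))\{b})\{a} → stopped
Trace ⟨b⟩ through P, begin at {m0}:
  after b @ step 1: {m1}
  — P admits the full trace.
Trace ⟨b⟩ through Q, begin at {n0}:
  after b @ step 1: no successor for Q

b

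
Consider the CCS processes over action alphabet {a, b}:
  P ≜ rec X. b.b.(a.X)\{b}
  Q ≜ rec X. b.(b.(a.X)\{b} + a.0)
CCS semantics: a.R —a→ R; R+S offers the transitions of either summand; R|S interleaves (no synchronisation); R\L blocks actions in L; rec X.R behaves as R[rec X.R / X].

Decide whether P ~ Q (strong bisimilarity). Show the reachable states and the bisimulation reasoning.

P ≁ Q

LTS(P): 4 reachable states
  s0 = rec X. b.b.(a.X)\{b} has moves --b--▸ s1
  s1 = b.(a.(rec X. b.b.(a.X)\{b}))\{b} has moves --b--▸ s2
  s2 = (a.(rec X. b.b.(a.X)\{b}))\{b} has moves --a--▸ s3
  s3 = (rec X. b.b.(a.X)\{b})\{b} has moves deadlocked
LTS(Q): 5 reachable states
  t0 = rec X. b.(b.(a.X)\{b} + a.0) has moves --b--▸ t1
  t1 = b.(a.(rec X. b.(b.(a.X)\{b} + a.0)))\{b} + a.0 has moves --a--▸ t2, --b--▸ t3
  t2 = 0 has moves deadlocked
  t3 = (a.(rec X. b.(b.(a.X)\{b} + a.0)))\{b} has moves --a--▸ t4
  t4 = (rec X. b.(b.(a.X)\{b} + a.0))\{b} has moves deadlocked
Partition-refinement fixed point:
  B0 = {s0}
  B1 = {s1}
  B2 = {s2, t3}
  B3 = {s3, t2, t4}
  B4 = {t0}
  B5 = {t1}
s0 ∈ B0, t0 ∈ B4 → different blocks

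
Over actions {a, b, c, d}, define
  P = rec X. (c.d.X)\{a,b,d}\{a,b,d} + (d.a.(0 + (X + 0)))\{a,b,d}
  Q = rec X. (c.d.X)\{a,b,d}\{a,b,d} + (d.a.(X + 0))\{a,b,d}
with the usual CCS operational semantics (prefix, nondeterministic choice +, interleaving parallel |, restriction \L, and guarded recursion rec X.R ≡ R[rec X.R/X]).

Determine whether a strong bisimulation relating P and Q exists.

bisimilar

LTS(P): 2 reachable states
  u0 = rec X. (c.d.X)\{a,b,d}\{a,b,d} + (d.a.(0 + (X + 0)))\{a,b,d} :: --c--▸ u1
  u1 = (d.(rec X. (c.d.X)\{a,b,d}\{a,b,d} + (d.a.(0 + (X + 0)))\{a,b,d}))\{a,b,d}\{a,b,d} :: ·
LTS(Q): 2 reachable states
  v0 = rec X. (c.d.X)\{a,b,d}\{a,b,d} + (d.a.(X + 0))\{a,b,d} :: --c--▸ v1
  v1 = (d.(rec X. (c.d.X)\{a,b,d}\{a,b,d} + (d.a.(X + 0))\{a,b,d}))\{a,b,d}\{a,b,d} :: ·
Bisimilarity quotient blocks:
  B0 = {u0, v0}
  B1 = {u1, v1}
u0 ∈ B0, v0 ∈ B0 → same block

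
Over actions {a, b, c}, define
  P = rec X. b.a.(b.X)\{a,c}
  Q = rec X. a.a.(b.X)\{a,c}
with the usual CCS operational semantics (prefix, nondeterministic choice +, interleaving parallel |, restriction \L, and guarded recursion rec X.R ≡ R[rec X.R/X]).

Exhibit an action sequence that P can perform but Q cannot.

LTS(P): 5 reachable states
  m0 = rec X. b.a.(b.X)\{a,c} has moves -b-> m1
  m1 = a.(b.(rec X. b.a.(b.X)\{a,c}))\{a,c} has moves -a-> m2
  m2 = (b.(rec X. b.a.(b.X)\{a,c}))\{a,c} has moves -b-> m3
  m3 = (rec X. b.a.(b.X)\{a,c})\{a,c} has moves -b-> m4
  m4 = (a.(b.(rec X. b.a.(b.X)\{a,c}))\{a,c})\{a,c} has moves deadlocked
LTS(Q): 4 reachable states
  n0 = rec X. a.a.(b.X)\{a,c} has moves -a-> n1
  n1 = a.(b.(rec X. a.a.(b.X)\{a,c}))\{a,c} has moves -a-> n2
  n2 = (b.(rec X. a.a.(b.X)\{a,c}))\{a,c} has moves -b-> n3
  n3 = (rec X. a.a.(b.X)\{a,c})\{a,c} has moves deadlocked
Trace ⟨b⟩ through P, begin at {m0}:
  step 1 (b): {m1}
  P completes σ.
Trace ⟨b⟩ through Q, begin at {n0}:
  step 1 (b): no successor for Q

b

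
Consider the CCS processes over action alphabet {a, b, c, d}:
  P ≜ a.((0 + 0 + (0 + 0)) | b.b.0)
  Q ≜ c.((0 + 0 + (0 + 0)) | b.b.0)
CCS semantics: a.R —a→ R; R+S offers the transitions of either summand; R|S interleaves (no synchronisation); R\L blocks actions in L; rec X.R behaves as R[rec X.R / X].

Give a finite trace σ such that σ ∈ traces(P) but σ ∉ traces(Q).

Reachable graph of P (4 states):
  m0 = a.((0 + 0 + (0 + 0)) | b.b.0) → —a→ m1
  m1 = (0 + 0 + (0 + 0)) | b.b.0 → —b→ m2
  m2 = (0 + 0 + (0 + 0)) | b.0 → —b→ m3
  m3 = (0 + 0 + (0 + 0)) | 0 → stopped
Reachable graph of Q (4 states):
  n0 = c.((0 + 0 + (0 + 0)) | b.b.0) → —c→ n1
  n1 = (0 + 0 + (0 + 0)) | b.b.0 → —b→ n2
  n2 = (0 + 0 + (0 + 0)) | b.0 → —b→ n3
  n3 = (0 + 0 + (0 + 0)) | 0 → stopped
Executing a from P (initial set {m0}):
  step 1 (a): {m1}
  P completes σ.
Executing a from Q (initial set {n0}):
  step 1 (a): ∅ (Q stuck)

a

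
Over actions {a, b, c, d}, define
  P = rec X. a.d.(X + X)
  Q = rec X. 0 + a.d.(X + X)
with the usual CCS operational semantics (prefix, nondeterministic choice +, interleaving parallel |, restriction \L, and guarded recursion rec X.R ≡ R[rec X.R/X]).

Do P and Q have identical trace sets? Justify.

YES

LTS(P): 3 reachable states
  m0 = rec X. a.d.(X + X) has moves ··a··> m1
  m1 = d.((rec X. a.d.(X + X)) + (rec X. a.d.(X + X))) has moves ··d··> m2
  m2 = (rec X. a.d.(X + X)) + (rec X. a.d.(X + X)) has moves ··a··> m1
LTS(Q): 3 reachable states
  n0 = rec X. 0 + a.d.(X + X) has moves ··a··> n1
  n1 = d.((rec X. 0 + a.d.(X + X)) + (rec X. 0 + a.d.(X + X))) has moves ··d··> n2
  n2 = (rec X. 0 + a.d.(X + X)) + (rec X. 0 + a.d.(X + X)) has moves ··a··> n1
Bisimilarity quotient blocks:
  B0 = {m0, m2, n0, n2}
  B1 = {m1, n1}
m0 ∈ B0, n0 ∈ B0 → same block
Bisimilar ⇒ trace-equivalent.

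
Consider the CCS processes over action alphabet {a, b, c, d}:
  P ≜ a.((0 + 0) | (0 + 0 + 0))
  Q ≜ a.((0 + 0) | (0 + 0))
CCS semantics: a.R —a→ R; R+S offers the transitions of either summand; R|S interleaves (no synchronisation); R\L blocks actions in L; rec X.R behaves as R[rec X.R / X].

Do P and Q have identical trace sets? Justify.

P's transition system — 2 states:
  s0 = a.((0 + 0) | (0 + 0 + 0)) | =a=> s1
  s1 = (0 + 0) | (0 + 0 + 0) | ∅
Q's transition system — 2 states:
  t0 = a.((0 + 0) | (0 + 0)) | =a=> t1
  t1 = (0 + 0) | (0 + 0) | ∅
Partition-refinement fixed point:
  B0 = {s0, t0}
  B1 = {s1, t1}
s0 ∈ B0, t0 ∈ B0 → same block
Bisimilar ⇒ trace-equivalent.

traces(P) = traces(Q)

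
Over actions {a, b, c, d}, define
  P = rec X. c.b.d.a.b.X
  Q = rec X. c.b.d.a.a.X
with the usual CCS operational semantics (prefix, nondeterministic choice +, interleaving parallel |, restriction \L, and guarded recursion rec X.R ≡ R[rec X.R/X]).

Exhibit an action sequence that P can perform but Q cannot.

P's transition system — 5 states:
  s0 = rec X. c.b.d.a.b.X has moves -c-> s1
  s1 = b.d.a.b.(rec X. c.b.d.a.b.X) has moves -b-> s2
  s2 = d.a.b.(rec X. c.b.d.a.b.X) has moves -d-> s3
  s3 = a.b.(rec X. c.b.d.a.b.X) has moves -a-> s4
  s4 = b.(rec X. c.b.d.a.b.X) has moves -b-> s0
Q's transition system — 5 states:
  t0 = rec X. c.b.d.a.a.X has moves -c-> t1
  t1 = b.d.a.a.(rec X. c.b.d.a.a.X) has moves -b-> t2
  t2 = d.a.a.(rec X. c.b.d.a.a.X) has moves -d-> t3
  t3 = a.a.(rec X. c.b.d.a.a.X) has moves -a-> t4
  t4 = a.(rec X. c.b.d.a.a.X) has moves -a-> t0
Trace ⟨cbdab⟩ through P, begin at {s0}:
  step 1 (c): {s1}
  step 2 (b): {s2}
  step 3 (d): {s3}
  step 4 (a): {s4}
  step 5 (b): {s0}
  — P admits the full trace.
Trace ⟨cbdab⟩ through Q, begin at {t0}:
  step 1 (c): {t1}
  step 2 (b): {t2}
  step 3 (d): {t3}
  step 4 (a): {t4}
  step 5 (b): no successor for Q

cbdab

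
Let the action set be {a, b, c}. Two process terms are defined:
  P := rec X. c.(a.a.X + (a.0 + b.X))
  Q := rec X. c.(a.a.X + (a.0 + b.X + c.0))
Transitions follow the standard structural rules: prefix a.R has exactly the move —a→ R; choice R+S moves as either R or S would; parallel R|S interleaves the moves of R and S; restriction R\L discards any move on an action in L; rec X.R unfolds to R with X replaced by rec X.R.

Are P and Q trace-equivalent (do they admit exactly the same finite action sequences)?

NO — witness ⟨cc⟩

Reachable graph of P (4 states):
  s0 = rec X. c.(a.a.X + (a.0 + b.X)) → -c-> s1
  s1 = a.a.(rec X. c.(a.a.X + (a.0 + b.X))) + (a.0 + b.(rec X. c.(a.a.X + (a.0 + b.X)))) → -a-> s2, -a-> s3, -b-> s0
  s2 = 0 → deadlocked
  s3 = a.(rec X. c.(a.a.X + (a.0 + b.X))) → -a-> s0
Reachable graph of Q (4 states):
  t0 = rec X. c.(a.a.X + (a.0 + b.X + c.0)) → -c-> t1
  t1 = a.a.(rec X. c.(a.a.X + (a.0 + b.X + c.0))) + (a.0 + b.(rec X. c.(a.a.X + (a.0 + b.X + c.0))) + c.0) → -a-> t2, -a-> t3, -b-> t0, -c-> t2
  t2 = 0 → deadlocked
  t3 = a.(rec X. c.(a.a.X + (a.0 + b.X + c.0))) → -a-> t0
Executing cc from Q (initial set {t0}):
  [1] c ⇒ {t1}
  [2] c ⇒ {t2}
  — Q admits the full trace.
Executing cc from P (initial set {s0}):
  [1] c ⇒ {s1}
  [2] c ⇒ ∅  — P cannot continue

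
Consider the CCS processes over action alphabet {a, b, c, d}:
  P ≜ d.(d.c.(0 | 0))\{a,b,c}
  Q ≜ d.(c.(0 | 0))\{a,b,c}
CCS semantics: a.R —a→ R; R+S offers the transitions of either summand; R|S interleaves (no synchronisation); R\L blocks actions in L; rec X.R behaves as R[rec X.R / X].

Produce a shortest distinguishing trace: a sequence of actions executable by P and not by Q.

dd

LTS(P): 3 reachable states
  u0 = d.(d.c.(0 | 0))\{a,b,c} ⊢ —d→ u1
  u1 = (d.c.(0 | 0))\{a,b,c} ⊢ —d→ u2
  u2 = (c.(0 | 0))\{a,b,c} ⊢ stopped
LTS(Q): 2 reachable states
  v0 = d.(c.(0 | 0))\{a,b,c} ⊢ —d→ v1
  v1 = (c.(0 | 0))\{a,b,c} ⊢ stopped
Trace ⟨dd⟩ through P, begin at {u0}:
  after d @ step 1: {u1}
  after d @ step 2: {u2}
  ✓ P
Trace ⟨dd⟩ through Q, begin at {v0}:
  after d @ step 1: {v1}
  after d @ step 2: no successor for Q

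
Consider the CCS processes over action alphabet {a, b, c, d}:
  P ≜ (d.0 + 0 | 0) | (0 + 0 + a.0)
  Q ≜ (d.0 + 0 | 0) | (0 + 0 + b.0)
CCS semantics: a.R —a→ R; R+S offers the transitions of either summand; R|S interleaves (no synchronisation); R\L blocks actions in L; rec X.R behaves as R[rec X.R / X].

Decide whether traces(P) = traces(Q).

LTS(P): 4 reachable states
  p0 = (d.0 + 0 | 0) | (0 + 0 + a.0) ⊢ -a-> p1, -d-> p2
  p1 = (d.0 + 0 | 0) | 0 ⊢ -d-> p3
  p2 = 0 | (0 + 0 + a.0) ⊢ -a-> p3
  p3 = 0 | 0 ⊢ ∅
LTS(Q): 4 reachable states
  q0 = (d.0 + 0 | 0) | (0 + 0 + b.0) ⊢ -b-> q1, -d-> q2
  q1 = (d.0 + 0 | 0) | 0 ⊢ -d-> q3
  q2 = 0 | (0 + 0 + b.0) ⊢ -b-> q3
  q3 = 0 | 0 ⊢ ∅
Run σ = ⟨a⟩ on P: start {p0}
  step 1 (a): {p1}
  ✓ P
Run σ = ⟨a⟩ on Q: start {q0}
  step 1 (a): no successor for Q

trace-distinct — witness ⟨a⟩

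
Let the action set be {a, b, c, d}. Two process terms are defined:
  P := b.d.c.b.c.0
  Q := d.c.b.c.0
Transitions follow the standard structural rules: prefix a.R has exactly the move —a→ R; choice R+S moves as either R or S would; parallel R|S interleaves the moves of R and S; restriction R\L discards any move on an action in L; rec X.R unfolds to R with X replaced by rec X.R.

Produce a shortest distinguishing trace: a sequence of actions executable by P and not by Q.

Reachable graph of P (6 states):
  s0 = b.d.c.b.c.0 → --b--▸ s1
  s1 = d.c.b.c.0 → --d--▸ s2
  s2 = c.b.c.0 → --c--▸ s3
  s3 = b.c.0 → --b--▸ s4
  s4 = c.0 → --c--▸ s5
  s5 = 0 → deadlocked
Reachable graph of Q (5 states):
  t0 = d.c.b.c.0 → --d--▸ t1
  t1 = c.b.c.0 → --c--▸ t2
  t2 = b.c.0 → --b--▸ t3
  t3 = c.0 → --c--▸ t4
  t4 = 0 → deadlocked
Trace ⟨b⟩ through P, begin at {s0}:
  [1] b ⇒ {s1}
  P completes σ.
Trace ⟨b⟩ through Q, begin at {t0}:
  [1] b ⇒ ∅  — Q cannot continue

b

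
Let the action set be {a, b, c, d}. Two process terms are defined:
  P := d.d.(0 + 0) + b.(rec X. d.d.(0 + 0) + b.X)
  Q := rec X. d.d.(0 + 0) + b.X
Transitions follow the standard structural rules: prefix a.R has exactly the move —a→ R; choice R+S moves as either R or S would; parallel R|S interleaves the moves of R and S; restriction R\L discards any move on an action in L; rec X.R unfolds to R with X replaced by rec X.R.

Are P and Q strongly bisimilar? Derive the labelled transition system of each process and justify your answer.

LTS(P): 4 reachable states
  m0 = d.d.(0 + 0) + b.(rec X. d.d.(0 + 0) + b.X) | =b=> m1, =d=> m2
  m1 = rec X. d.d.(0 + 0) + b.X | =b=> m1, =d=> m2
  m2 = d.(0 + 0) | =d=> m3
  m3 = 0 + 0 | deadlocked
LTS(Q): 3 reachable states
  n0 = rec X. d.d.(0 + 0) + b.X | =b=> n0, =d=> n1
  n1 = d.(0 + 0) | =d=> n2
  n2 = 0 + 0 | deadlocked
Partition-refinement fixed point:
  B0 = {m0, m1, n0}
  B1 = {m2, n1}
  B2 = {m3, n2}
m0 ∈ B0, n0 ∈ B0 → same block

bisimilar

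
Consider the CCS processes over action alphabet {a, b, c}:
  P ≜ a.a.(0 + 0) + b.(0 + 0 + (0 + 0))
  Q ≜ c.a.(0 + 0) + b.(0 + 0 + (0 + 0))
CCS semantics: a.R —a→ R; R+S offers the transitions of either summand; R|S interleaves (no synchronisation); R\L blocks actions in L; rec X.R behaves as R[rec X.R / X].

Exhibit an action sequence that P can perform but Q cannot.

Reachable graph of P (4 states):
  s0 = a.a.(0 + 0) + b.(0 + 0 + (0 + 0)) ⊢ --a--▸ s1, --b--▸ s2
  s1 = a.(0 + 0) ⊢ --a--▸ s3
  s2 = 0 + 0 + (0 + 0) ⊢ ∅
  s3 = 0 + 0 ⊢ ∅
Reachable graph of Q (4 states):
  t0 = c.a.(0 + 0) + b.(0 + 0 + (0 + 0)) ⊢ --b--▸ t1, --c--▸ t2
  t1 = 0 + 0 + (0 + 0) ⊢ ∅
  t2 = a.(0 + 0) ⊢ --a--▸ t3
  t3 = 0 + 0 ⊢ ∅
Run σ = ⟨a⟩ on P: start {s0}
  [1] a ⇒ {s1}
  P completes σ.
Run σ = ⟨a⟩ on Q: start {t0}
  [1] a ⇒ ∅  — Q cannot continue

a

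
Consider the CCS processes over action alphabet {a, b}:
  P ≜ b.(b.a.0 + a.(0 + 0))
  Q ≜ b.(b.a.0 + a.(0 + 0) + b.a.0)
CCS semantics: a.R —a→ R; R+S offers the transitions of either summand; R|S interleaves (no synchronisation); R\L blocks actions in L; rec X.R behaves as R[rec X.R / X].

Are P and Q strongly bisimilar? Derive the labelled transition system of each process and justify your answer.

bisimilar

P's transition system — 5 states:
  m0 = b.(b.a.0 + a.(0 + 0)) → --b--▸ m1
  m1 = b.a.0 + a.(0 + 0) → --a--▸ m2, --b--▸ m3
  m2 = 0 + 0 → ·
  m3 = a.0 → --a--▸ m4
  m4 = 0 → ·
Q's transition system — 5 states:
  n0 = b.(b.a.0 + a.(0 + 0) + b.a.0) → --b--▸ n1
  n1 = b.a.0 + a.(0 + 0) + b.a.0 → --a--▸ n2, --b--▸ n3
  n2 = 0 + 0 → ·
  n3 = a.0 → --a--▸ n4
  n4 = 0 → ·
Bisimilarity quotient blocks:
  B0 = {m0, n0}
  B1 = {m1, n1}
  B2 = {m2, m4, n2, n4}
  B3 = {m3, n3}
m0 ∈ B0, n0 ∈ B0 → same block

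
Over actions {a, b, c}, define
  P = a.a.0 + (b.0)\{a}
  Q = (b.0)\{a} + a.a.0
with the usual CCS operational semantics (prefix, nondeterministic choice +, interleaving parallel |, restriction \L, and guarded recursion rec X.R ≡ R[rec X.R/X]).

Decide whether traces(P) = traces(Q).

YES

P's transition system — 4 states:
  u0 = a.a.0 + (b.0)\{a} has moves —a→ u1, —b→ u2
  u1 = a.0 has moves —a→ u3
  u2 = 0\{a} has moves ·
  u3 = 0 has moves ·
Q's transition system — 4 states:
  v0 = (b.0)\{a} + a.a.0 has moves —a→ v1, —b→ v2
  v1 = a.0 has moves —a→ v3
  v2 = 0\{a} has moves ·
  v3 = 0 has moves ·
Bisimilarity quotient blocks:
  B0 = {u0, v0}
  B1 = {u2, u3, v2, v3}
  B2 = {u1, v1}
u0 ∈ B0, v0 ∈ B0 → same block
Bisimilar ⇒ trace-equivalent.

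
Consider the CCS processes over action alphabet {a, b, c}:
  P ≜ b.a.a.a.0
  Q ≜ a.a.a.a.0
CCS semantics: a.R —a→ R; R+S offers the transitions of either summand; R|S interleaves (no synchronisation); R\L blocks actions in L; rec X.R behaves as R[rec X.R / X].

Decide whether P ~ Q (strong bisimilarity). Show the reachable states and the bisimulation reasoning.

LTS(P): 5 reachable states
  u0 = b.a.a.a.0 :: =b=> u1
  u1 = a.a.a.0 :: =a=> u2
  u2 = a.a.0 :: =a=> u3
  u3 = a.0 :: =a=> u4
  u4 = 0 :: ∅
LTS(Q): 5 reachable states
  v0 = a.a.a.a.0 :: =a=> v1
  v1 = a.a.a.0 :: =a=> v2
  v2 = a.a.0 :: =a=> v3
  v3 = a.0 :: =a=> v4
  v4 = 0 :: ∅
Bisimilarity quotient blocks:
  B0 = {u0}
  B1 = {u1, v1}
  B2 = {u2, v2}
  B3 = {u3, v3}
  B4 = {u4, v4}
  B5 = {v0}
u0 ∈ B0, v0 ∈ B5 → different blocks

NO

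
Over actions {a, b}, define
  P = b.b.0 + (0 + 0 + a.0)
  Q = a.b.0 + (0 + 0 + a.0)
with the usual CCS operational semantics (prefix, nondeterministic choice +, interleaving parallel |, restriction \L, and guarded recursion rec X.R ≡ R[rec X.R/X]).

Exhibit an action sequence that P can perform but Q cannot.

P's transition system — 3 states:
  m0 = b.b.0 + (0 + 0 + a.0) → ··a··> m1, ··b··> m2
  m1 = 0 → ·
  m2 = b.0 → ··b··> m1
Q's transition system — 3 states:
  n0 = a.b.0 + (0 + 0 + a.0) → ··a··> n1, ··a··> n2
  n1 = 0 → ·
  n2 = b.0 → ··b··> n1
Executing b from P (initial set {m0}):
  after b @ step 1: {m2}
  P completes σ.
Executing b from Q (initial set {n0}):
  after b @ step 1: no successor for Q

b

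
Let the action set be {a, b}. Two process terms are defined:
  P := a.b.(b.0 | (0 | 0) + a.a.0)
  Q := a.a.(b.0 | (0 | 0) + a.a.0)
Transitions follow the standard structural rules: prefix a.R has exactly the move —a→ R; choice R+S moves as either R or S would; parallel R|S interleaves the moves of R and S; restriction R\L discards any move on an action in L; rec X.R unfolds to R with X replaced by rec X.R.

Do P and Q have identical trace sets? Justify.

LTS(P): 6 reachable states
  u0 = a.b.(b.0 | (0 | 0) + a.a.0) :: =a=> u1
  u1 = b.(b.0 | (0 | 0) + a.a.0) :: =b=> u2
  u2 = b.0 | (0 | 0) + a.a.0 :: =a=> u3, =b=> u4
  u3 = a.0 :: =a=> u5
  u4 = 0 | (0 | 0) :: (no moves)
  u5 = 0 :: (no moves)
LTS(Q): 6 reachable states
  v0 = a.a.(b.0 | (0 | 0) + a.a.0) :: =a=> v1
  v1 = a.(b.0 | (0 | 0) + a.a.0) :: =a=> v2
  v2 = b.0 | (0 | 0) + a.a.0 :: =a=> v3, =b=> v4
  v3 = a.0 :: =a=> v5
  v4 = 0 | (0 | 0) :: (no moves)
  v5 = 0 :: (no moves)
Trace ⟨ab⟩ through P, begin at {u0}:
  after a @ step 1: {u1}
  after b @ step 2: {u2}
  P completes σ.
Trace ⟨ab⟩ through Q, begin at {v0}:
  after a @ step 1: {v1}
  after b @ step 2: ∅  — Q cannot continue

traces(P) ≠ traces(Q) — witness ⟨ab⟩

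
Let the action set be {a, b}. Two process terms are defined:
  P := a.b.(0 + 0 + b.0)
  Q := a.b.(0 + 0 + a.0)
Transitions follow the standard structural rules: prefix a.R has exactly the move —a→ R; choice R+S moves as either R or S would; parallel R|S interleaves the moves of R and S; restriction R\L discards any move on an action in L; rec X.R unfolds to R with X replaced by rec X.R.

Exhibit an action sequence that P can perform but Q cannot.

abb

P's transition system — 4 states:
  u0 = a.b.(0 + 0 + b.0) has moves --a--▸ u1
  u1 = b.(0 + 0 + b.0) has moves --b--▸ u2
  u2 = 0 + 0 + b.0 has moves --b--▸ u3
  u3 = 0 has moves (no moves)
Q's transition system — 4 states:
  v0 = a.b.(0 + 0 + a.0) has moves --a--▸ v1
  v1 = b.(0 + 0 + a.0) has moves --b--▸ v2
  v2 = 0 + 0 + a.0 has moves --a--▸ v3
  v3 = 0 has moves (no moves)
Run σ = ⟨abb⟩ on P: start {u0}
  [1] a ⇒ {u1}
  [2] b ⇒ {u2}
  [3] b ⇒ {u3}
  — P admits the full trace.
Run σ = ⟨abb⟩ on Q: start {v0}
  [1] a ⇒ {v1}
  [2] b ⇒ {v2}
  [3] b ⇒ ∅  — Q cannot continue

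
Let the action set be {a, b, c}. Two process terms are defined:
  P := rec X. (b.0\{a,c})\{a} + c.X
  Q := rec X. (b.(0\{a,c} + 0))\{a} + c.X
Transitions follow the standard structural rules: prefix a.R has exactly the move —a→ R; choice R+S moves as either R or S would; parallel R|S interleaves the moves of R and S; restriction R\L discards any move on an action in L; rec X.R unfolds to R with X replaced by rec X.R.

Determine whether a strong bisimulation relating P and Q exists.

Reachable graph of P (2 states):
  s0 = rec X. (b.0\{a,c})\{a} + c.X has moves -b-> s1, -c-> s0
  s1 = 0\{a,c}\{a} has moves (no moves)
Reachable graph of Q (2 states):
  t0 = rec X. (b.(0\{a,c} + 0))\{a} + c.X has moves -b-> t1, -c-> t0
  t1 = (0\{a,c} + 0)\{a} has moves (no moves)
Bisimilarity quotient blocks:
  B0 = {s0, t0}
  B1 = {s1, t1}
s0 ∈ B0, t0 ∈ B0 → same block

YES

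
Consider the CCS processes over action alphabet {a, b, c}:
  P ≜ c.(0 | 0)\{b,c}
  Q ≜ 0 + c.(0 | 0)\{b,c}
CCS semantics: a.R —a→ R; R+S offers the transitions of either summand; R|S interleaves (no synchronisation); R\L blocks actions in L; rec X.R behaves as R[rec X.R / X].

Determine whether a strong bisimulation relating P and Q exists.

P ~ Q

P's transition system — 2 states:
  p0 = c.(0 | 0)\{b,c} → --c--▸ p1
  p1 = (0 | 0)\{b,c} → deadlocked
Q's transition system — 2 states:
  q0 = 0 + c.(0 | 0)\{b,c} → --c--▸ q1
  q1 = (0 | 0)\{b,c} → deadlocked
Partition-refinement fixed point:
  B0 = {p0, q0}
  B1 = {p1, q1}
p0 ∈ B0, q0 ∈ B0 → same block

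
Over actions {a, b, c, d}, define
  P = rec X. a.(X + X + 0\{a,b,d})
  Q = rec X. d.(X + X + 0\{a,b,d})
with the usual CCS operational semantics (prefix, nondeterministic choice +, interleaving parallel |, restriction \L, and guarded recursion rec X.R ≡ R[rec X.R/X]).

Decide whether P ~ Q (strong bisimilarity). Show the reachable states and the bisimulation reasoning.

P ≁ Q

LTS(P): 2 reachable states
  u0 = rec X. a.(X + X + 0\{a,b,d}) :: ··a··> u1
  u1 = (rec X. a.(X + X + 0\{a,b,d})) + (rec X. a.(X + X + 0\{a,b,d})) + 0\{a,b,d} :: ··a··> u1
LTS(Q): 2 reachable states
  v0 = rec X. d.(X + X + 0\{a,b,d}) :: ··d··> v1
  v1 = (rec X. d.(X + X + 0\{a,b,d})) + (rec X. d.(X + X + 0\{a,b,d})) + 0\{a,b,d} :: ··d··> v1
Partition-refinement fixed point:
  B0 = {u0, u1}
  B1 = {v0, v1}
u0 ∈ B0, v0 ∈ B1 → different blocks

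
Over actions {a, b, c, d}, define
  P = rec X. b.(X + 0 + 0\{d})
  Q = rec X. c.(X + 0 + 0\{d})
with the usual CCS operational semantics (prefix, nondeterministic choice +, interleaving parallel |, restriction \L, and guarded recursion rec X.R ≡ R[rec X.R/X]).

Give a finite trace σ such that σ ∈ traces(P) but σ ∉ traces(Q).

b

LTS(P): 2 reachable states
  u0 = rec X. b.(X + 0 + 0\{d}) | —b→ u1
  u1 = (rec X. b.(X + 0 + 0\{d})) + 0 + 0\{d} | —b→ u1
LTS(Q): 2 reachable states
  v0 = rec X. c.(X + 0 + 0\{d}) | —c→ v1
  v1 = (rec X. c.(X + 0 + 0\{d})) + 0 + 0\{d} | —c→ v1
Trace ⟨b⟩ through P, begin at {u0}:
  after b @ step 1: {u1}
  P completes σ.
Trace ⟨b⟩ through Q, begin at {v0}:
  after b @ step 1: ∅ (Q stuck)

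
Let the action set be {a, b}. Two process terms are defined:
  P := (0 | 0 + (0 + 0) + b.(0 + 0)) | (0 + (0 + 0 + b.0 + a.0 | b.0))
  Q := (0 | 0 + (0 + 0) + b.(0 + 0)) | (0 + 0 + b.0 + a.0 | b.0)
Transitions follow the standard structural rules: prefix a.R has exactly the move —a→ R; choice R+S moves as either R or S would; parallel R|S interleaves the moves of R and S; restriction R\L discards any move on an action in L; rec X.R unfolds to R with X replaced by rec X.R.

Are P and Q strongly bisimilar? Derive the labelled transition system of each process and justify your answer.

P's transition system — 10 states:
  p0 = (0 | 0 + (0 + 0) + b.(0 + 0)) | (0 + (0 + 0 + b.0 + a.0 | b.0)) :: -a-> p1, -b-> p2, -b-> p3, -b-> p4
  p1 = (0 | 0 + (0 + 0) + b.(0 + 0)) | (0 | b.0) :: -b-> p5, -b-> p6
  p2 = (0 + 0) | (0 + (0 + 0 + b.0 + a.0 | b.0)) :: -a-> p5, -b-> p7, -b-> p8
  p3 = (0 | 0 + (0 + 0) + b.(0 + 0)) | (a.0 | 0) :: -a-> p6, -b-> p7
  p4 = (0 | 0 + (0 + 0) + b.(0 + 0)) | 0 :: -b-> p8
  p5 = (0 + 0) | (0 | b.0) :: -b-> p9
  p6 = (0 | 0 + (0 + 0) + b.(0 + 0)) | (0 | 0) :: -b-> p9
  p7 = (0 + 0) | (a.0 | 0) :: -a-> p9
  p8 = (0 + 0) | 0 :: (no moves)
  p9 = (0 + 0) | (0 | 0) :: (no moves)
Q's transition system — 10 states:
  q0 = (0 | 0 + (0 + 0) + b.(0 + 0)) | (0 + 0 + b.0 + a.0 | b.0) :: -a-> q1, -b-> q2, -b-> q3, -b-> q4
  q1 = (0 | 0 + (0 + 0) + b.(0 + 0)) | (0 | b.0) :: -b-> q5, -b-> q6
  q2 = (0 + 0) | (0 + 0 + b.0 + a.0 | b.0) :: -a-> q5, -b-> q7, -b-> q8
  q3 = (0 | 0 + (0 + 0) + b.(0 + 0)) | (a.0 | 0) :: -a-> q6, -b-> q7
  q4 = (0 | 0 + (0 + 0) + b.(0 + 0)) | 0 :: -b-> q8
  q5 = (0 + 0) | (0 | b.0) :: -b-> q9
  q6 = (0 | 0 + (0 + 0) + b.(0 + 0)) | (0 | 0) :: -b-> q9
  q7 = (0 + 0) | (a.0 | 0) :: -a-> q9
  q8 = (0 + 0) | 0 :: (no moves)
  q9 = (0 + 0) | (0 | 0) :: (no moves)
Partition-refinement fixed point:
  B0 = {p0, q0}
  B1 = {p4, p5, p6, q4, q5, q6}
  B2 = {p8, p9, q8, q9}
  B3 = {p1, q1}
  B4 = {p2, q2}
  B5 = {p7, q7}
  B6 = {p3, q3}
p0 ∈ B0, q0 ∈ B0 → same block

bisimilar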